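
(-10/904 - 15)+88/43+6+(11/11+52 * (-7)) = -7190631/19436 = -369.96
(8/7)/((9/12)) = 32/21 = 1.52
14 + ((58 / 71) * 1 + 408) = 30020 / 71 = 422.82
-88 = -88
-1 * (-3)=3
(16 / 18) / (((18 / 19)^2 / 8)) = 5776 / 729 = 7.92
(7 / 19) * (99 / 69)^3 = 251559 / 231173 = 1.09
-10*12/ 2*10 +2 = -598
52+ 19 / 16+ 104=2515 / 16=157.19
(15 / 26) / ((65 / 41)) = 123 / 338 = 0.36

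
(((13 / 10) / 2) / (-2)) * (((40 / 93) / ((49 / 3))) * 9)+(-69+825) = 1148247 / 1519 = 755.92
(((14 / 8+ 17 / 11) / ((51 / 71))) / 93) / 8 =0.01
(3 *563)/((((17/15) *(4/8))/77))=229505.29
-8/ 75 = -0.11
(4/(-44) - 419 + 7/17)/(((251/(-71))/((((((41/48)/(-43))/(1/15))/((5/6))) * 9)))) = -6153594921/16146328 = -381.11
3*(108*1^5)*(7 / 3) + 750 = 1506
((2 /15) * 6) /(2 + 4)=2 /15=0.13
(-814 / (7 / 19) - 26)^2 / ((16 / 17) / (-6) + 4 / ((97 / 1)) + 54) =92738.22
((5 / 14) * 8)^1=20 / 7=2.86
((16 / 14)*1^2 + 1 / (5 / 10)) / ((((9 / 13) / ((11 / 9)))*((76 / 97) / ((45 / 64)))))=762905 / 153216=4.98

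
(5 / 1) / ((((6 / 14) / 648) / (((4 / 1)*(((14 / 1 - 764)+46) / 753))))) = -7096320 / 251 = -28272.19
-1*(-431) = 431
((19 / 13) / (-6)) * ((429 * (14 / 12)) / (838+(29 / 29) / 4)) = -209 / 1437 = -0.15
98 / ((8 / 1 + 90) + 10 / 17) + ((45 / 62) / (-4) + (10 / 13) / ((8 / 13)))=214327 / 103912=2.06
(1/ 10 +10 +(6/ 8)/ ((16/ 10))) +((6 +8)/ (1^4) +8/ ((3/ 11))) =25873/ 480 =53.90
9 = 9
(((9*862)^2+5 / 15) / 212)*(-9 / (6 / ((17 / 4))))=-3069514781 / 1696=-1809855.41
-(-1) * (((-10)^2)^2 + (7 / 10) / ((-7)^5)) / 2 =240099999 / 48020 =5000.00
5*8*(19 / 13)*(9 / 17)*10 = 68400 / 221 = 309.50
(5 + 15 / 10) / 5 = 13 / 10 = 1.30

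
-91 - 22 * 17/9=-1193/9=-132.56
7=7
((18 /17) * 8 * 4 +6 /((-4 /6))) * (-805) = -20030.29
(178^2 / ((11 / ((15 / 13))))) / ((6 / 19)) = 1504990 / 143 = 10524.41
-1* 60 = -60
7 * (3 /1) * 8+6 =174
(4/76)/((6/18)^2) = 9/19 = 0.47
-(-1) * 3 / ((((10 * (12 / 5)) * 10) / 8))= 1 / 10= 0.10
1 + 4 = 5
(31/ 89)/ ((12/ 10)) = 0.29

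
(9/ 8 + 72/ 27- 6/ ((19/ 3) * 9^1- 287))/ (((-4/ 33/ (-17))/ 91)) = 179308129/ 3680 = 48725.04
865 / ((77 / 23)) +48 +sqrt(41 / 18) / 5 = sqrt(82) / 30 +23591 / 77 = 306.68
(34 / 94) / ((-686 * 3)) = -17 / 96726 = -0.00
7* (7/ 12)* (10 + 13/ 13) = 539/ 12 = 44.92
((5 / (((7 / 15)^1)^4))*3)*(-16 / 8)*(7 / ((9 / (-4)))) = 675000 / 343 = 1967.93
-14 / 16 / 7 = -1 / 8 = -0.12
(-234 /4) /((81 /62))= -403 /9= -44.78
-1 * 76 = -76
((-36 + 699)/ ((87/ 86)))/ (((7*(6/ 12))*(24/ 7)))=9503/ 174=54.61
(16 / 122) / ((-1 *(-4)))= 2 / 61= 0.03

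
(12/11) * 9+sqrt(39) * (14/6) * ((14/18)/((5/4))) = 196 * sqrt(39)/135+108/11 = 18.88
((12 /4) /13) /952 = 3 /12376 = 0.00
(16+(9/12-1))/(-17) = -63/68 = -0.93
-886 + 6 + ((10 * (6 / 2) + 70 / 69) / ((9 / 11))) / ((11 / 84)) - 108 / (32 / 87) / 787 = -770109283 / 1303272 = -590.90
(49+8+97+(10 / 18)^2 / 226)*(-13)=-36648937 / 18306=-2002.02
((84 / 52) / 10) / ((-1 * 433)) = -21 / 56290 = -0.00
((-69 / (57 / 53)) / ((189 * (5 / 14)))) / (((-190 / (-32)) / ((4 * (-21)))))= 1092224 / 81225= 13.45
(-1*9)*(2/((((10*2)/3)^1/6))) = -81/5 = -16.20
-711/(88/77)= -622.12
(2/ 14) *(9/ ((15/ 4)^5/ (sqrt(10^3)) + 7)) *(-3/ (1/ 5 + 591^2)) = 566231040/ 3669339882459599 - 4199040000 *sqrt(10)/ 25685379177217193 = -0.00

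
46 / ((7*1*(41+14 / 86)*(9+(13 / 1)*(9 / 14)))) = 1978 / 215055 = 0.01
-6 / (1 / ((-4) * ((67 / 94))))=804 / 47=17.11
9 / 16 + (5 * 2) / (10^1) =25 / 16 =1.56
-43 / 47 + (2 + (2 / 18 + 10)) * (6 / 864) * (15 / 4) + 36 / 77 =-825277 / 6253632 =-0.13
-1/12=-0.08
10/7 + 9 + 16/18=713/63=11.32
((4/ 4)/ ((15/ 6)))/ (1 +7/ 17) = 17/ 60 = 0.28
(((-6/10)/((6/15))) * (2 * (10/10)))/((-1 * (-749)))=-3/749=-0.00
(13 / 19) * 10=130 / 19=6.84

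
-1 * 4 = -4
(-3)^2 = 9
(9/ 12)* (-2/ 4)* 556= -417/ 2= -208.50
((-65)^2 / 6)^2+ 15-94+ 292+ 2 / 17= 303591053 / 612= 496063.81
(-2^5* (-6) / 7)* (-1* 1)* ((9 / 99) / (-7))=192 / 539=0.36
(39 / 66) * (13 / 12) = 169 / 264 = 0.64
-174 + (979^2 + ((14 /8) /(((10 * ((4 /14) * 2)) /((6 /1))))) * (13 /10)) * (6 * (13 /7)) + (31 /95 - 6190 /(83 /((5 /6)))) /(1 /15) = 10678696.43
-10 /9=-1.11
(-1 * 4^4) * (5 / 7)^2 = -6400 / 49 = -130.61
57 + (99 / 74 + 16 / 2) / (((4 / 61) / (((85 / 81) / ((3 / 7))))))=29179741 / 71928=405.68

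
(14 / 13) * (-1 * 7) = -98 / 13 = -7.54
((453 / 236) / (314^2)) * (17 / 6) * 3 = 7701 / 46537312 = 0.00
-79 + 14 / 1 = -65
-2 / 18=-0.11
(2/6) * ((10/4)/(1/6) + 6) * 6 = 42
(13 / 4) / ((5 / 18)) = 117 / 10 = 11.70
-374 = -374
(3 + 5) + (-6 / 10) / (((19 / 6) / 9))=598 / 95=6.29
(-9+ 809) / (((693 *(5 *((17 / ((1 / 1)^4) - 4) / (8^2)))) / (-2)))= -2.27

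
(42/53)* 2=84/53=1.58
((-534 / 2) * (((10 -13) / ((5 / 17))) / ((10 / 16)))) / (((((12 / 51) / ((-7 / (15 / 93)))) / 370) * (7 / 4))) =-4248286128 / 25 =-169931445.12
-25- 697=-722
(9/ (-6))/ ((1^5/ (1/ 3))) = -1/ 2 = -0.50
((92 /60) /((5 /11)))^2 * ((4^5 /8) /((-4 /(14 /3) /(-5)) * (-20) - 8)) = -127.45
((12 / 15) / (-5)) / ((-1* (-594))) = -2 / 7425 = -0.00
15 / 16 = 0.94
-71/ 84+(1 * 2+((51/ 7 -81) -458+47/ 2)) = -42593/ 84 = -507.06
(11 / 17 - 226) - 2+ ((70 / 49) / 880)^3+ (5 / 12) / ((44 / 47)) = -2704966325549 / 11920989696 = -226.91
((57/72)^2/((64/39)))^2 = 22024249/150994944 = 0.15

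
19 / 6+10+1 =85 / 6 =14.17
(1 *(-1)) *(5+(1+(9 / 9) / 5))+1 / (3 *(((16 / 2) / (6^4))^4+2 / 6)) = -5969145343 / 1147912565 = -5.20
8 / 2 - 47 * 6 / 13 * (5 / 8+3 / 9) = -873 / 52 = -16.79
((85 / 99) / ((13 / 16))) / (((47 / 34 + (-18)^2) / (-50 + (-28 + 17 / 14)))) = -24854000 / 99666567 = -0.25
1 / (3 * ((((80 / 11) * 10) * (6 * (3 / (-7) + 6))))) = 77 / 561600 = 0.00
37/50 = 0.74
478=478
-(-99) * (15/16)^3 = 334125/4096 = 81.57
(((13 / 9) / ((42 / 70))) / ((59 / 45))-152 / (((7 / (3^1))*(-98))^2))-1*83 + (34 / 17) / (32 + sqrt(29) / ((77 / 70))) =-51090108744940 / 629942982123-55*sqrt(29) / 30251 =-81.11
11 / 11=1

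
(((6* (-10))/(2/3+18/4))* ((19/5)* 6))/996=-684/2573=-0.27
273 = 273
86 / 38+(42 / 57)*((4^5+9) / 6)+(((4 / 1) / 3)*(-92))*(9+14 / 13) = -273424 / 247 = -1106.98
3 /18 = 1 /6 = 0.17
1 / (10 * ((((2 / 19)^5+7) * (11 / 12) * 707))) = 4952198 / 224661003875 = 0.00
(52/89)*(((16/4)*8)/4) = 416/89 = 4.67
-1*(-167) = 167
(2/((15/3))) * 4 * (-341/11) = -248/5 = -49.60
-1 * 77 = -77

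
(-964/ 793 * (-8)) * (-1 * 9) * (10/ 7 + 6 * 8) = -24015168/ 5551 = -4326.28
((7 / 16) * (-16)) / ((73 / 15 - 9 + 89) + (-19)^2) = -105 / 6688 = -0.02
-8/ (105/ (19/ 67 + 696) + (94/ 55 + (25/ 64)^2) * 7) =-7643299840/ 12594774913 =-0.61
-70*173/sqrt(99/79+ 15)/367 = -6055*sqrt(25359)/117807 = -8.18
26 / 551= 0.05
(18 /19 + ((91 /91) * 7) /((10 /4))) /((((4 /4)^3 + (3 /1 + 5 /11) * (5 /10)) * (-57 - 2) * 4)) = -979 /168150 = -0.01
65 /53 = 1.23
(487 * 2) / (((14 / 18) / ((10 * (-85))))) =-1064442.86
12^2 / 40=18 / 5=3.60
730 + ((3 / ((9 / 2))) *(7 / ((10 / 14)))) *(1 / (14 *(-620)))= 6788993 / 9300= 730.00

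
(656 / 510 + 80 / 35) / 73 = 6376 / 130305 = 0.05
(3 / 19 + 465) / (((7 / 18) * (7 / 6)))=954504 / 931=1025.25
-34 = -34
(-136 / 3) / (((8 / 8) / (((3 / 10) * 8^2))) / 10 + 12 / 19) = -165376 / 2323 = -71.19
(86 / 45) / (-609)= -86 / 27405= -0.00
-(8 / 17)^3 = -512 / 4913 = -0.10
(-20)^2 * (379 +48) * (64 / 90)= 1093120 / 9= 121457.78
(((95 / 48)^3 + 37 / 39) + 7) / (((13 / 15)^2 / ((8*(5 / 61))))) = 2821714375 / 205850112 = 13.71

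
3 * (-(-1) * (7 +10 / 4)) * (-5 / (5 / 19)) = -1083 / 2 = -541.50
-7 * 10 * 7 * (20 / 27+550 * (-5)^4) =-168437862.96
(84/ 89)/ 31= 84/ 2759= 0.03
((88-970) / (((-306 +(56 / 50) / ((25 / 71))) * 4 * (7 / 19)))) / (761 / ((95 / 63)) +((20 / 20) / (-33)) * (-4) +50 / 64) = 18762975000 / 4799527516433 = 0.00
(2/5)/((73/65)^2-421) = -845/886698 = -0.00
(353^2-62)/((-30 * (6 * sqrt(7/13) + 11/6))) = 17810221/37495-4483692 * sqrt(91)/37495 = -665.73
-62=-62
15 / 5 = 3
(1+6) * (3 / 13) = 21 / 13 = 1.62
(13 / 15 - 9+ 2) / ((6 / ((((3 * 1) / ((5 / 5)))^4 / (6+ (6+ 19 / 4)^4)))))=-0.01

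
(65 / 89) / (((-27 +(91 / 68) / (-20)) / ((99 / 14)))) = -4375800 / 22933253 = -0.19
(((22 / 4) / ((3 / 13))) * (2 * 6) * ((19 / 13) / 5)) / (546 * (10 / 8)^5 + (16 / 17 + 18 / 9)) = 3638272 / 72643625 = 0.05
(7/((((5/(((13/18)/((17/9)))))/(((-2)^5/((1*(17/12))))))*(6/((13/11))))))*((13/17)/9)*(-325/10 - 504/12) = 36663536/2431935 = 15.08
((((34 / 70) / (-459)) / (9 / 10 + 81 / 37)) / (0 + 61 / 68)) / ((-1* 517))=5032 / 6812843499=0.00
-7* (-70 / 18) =27.22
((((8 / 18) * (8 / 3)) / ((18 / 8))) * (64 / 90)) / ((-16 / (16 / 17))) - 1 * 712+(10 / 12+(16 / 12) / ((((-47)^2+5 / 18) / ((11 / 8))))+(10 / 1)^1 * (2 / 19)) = -10499330288179 / 14784972930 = -710.14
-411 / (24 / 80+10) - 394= -44692 / 103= -433.90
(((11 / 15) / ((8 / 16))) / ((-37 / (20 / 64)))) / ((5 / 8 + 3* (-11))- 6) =11 / 34077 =0.00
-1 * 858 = -858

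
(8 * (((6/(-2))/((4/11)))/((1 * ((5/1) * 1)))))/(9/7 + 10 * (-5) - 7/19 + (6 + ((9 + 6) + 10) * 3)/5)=2926/7289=0.40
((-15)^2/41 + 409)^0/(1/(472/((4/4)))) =472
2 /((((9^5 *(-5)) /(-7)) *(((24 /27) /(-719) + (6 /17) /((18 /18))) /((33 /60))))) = 941171 /12692254500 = 0.00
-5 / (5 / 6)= -6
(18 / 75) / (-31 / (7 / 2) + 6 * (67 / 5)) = 21 / 6260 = 0.00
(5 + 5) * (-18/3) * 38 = -2280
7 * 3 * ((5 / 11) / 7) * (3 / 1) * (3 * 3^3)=3645 / 11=331.36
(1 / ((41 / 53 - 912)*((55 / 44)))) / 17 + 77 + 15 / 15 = 320195638 / 4105075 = 78.00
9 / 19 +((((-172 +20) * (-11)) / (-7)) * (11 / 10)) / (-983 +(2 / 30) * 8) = 1452603 / 1960021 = 0.74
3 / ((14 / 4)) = 6 / 7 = 0.86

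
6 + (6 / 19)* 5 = 144 / 19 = 7.58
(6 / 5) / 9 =2 / 15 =0.13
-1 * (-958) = 958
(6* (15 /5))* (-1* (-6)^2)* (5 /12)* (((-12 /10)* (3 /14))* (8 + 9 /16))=33291 /56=594.48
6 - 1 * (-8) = 14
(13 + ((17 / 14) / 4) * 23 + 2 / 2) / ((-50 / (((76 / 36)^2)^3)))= -2211156407 / 59521392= -37.15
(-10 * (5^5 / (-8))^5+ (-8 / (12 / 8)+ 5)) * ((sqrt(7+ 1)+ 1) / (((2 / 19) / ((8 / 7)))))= 84936618804931329329 / 86016+ 84936618804931329329 * sqrt(2) / 43008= 3780385687744447.89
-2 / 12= -1 / 6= -0.17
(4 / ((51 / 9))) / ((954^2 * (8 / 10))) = 5 / 5157324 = 0.00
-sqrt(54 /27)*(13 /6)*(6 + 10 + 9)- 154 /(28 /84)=-538.60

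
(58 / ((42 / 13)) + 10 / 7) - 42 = -475 / 21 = -22.62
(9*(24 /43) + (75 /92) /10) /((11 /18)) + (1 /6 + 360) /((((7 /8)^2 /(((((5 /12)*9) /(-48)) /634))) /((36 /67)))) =376888918071 /45287579876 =8.32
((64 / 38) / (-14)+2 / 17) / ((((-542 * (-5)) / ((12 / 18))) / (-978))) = 1956 / 3063655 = 0.00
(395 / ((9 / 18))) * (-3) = -2370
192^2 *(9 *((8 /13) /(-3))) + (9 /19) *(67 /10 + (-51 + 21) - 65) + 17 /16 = -1345604213 /19760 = -68097.38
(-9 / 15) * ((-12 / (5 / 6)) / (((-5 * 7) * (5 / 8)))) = -1728 / 4375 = -0.39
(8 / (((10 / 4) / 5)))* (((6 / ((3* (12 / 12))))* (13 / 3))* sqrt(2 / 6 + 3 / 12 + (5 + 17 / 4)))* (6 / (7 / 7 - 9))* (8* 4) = -1664* sqrt(354) / 3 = -10435.99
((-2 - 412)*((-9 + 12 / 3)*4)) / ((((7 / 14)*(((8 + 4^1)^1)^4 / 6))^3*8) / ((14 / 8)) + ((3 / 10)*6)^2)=161000 / 458647142463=0.00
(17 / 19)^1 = 17 / 19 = 0.89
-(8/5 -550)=2742/5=548.40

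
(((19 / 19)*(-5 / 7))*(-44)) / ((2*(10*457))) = 11 / 3199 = 0.00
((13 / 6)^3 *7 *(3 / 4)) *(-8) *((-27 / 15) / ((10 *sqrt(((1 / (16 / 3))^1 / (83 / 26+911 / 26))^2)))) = 1175902 / 75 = 15678.69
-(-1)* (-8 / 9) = -8 / 9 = -0.89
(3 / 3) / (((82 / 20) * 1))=10 / 41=0.24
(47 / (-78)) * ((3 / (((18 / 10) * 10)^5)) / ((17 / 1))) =-47 / 835189056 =-0.00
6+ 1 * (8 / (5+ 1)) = 22 / 3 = 7.33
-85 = -85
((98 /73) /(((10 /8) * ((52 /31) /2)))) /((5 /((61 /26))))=185318 /308425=0.60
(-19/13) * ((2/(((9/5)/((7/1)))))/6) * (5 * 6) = -6650/117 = -56.84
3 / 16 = 0.19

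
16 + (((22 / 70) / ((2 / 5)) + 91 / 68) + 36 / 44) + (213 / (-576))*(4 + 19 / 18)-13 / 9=70700407 / 4523904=15.63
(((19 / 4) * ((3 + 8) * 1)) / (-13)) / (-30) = 209 / 1560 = 0.13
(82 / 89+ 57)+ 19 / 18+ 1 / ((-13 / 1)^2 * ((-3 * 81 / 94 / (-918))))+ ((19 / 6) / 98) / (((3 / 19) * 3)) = 4867065839 / 79596972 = 61.15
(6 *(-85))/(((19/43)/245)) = -5372850/19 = -282781.58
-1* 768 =-768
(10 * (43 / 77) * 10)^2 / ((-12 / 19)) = -87827500 / 17787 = -4937.74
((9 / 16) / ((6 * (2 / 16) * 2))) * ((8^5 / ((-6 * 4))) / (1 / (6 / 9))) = -1024 / 3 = -341.33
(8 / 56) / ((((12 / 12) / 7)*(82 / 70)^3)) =42875 / 68921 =0.62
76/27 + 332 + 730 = 28750/27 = 1064.81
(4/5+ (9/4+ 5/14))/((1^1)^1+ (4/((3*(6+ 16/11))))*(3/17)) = 332469/100660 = 3.30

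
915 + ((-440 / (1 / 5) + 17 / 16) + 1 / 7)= -143785 / 112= -1283.79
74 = 74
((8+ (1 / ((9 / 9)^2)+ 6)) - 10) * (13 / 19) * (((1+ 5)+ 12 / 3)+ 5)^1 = 975 / 19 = 51.32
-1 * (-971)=971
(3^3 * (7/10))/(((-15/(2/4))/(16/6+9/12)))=-861/400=-2.15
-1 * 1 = -1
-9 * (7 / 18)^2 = -49 / 36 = -1.36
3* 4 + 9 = 21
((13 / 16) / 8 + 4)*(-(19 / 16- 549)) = 4601625 / 2048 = 2246.89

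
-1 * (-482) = 482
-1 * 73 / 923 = -73 / 923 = -0.08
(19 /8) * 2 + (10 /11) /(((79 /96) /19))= 25.74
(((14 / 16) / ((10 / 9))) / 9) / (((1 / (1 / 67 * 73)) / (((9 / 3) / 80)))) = 1533 / 428800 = 0.00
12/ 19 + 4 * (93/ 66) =1310/ 209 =6.27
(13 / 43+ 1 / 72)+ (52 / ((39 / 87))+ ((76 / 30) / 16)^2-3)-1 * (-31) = 29792041 / 206400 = 144.34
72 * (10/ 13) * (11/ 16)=495/ 13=38.08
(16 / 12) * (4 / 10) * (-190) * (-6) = 608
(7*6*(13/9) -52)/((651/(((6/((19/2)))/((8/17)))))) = 221/12369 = 0.02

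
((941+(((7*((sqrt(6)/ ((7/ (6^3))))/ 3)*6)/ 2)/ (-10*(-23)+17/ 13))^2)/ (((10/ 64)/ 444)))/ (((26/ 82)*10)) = 2492019043868352/ 2938665925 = 848010.32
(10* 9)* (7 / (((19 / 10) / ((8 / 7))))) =7200 / 19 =378.95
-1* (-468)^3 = 102503232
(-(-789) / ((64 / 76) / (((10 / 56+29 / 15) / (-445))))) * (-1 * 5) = 4432339 / 199360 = 22.23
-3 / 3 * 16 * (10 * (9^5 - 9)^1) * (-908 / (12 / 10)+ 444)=2953574400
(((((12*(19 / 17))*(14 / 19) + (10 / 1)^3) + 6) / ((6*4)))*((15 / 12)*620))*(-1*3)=-6692125 / 68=-98413.60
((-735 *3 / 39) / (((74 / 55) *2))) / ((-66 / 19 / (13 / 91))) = 3325 / 3848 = 0.86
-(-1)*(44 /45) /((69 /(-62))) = -2728 /3105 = -0.88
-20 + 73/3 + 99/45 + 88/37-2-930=-923.09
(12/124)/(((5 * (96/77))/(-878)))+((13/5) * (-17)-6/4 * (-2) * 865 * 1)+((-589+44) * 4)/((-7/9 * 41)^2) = 2535.03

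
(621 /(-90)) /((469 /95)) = -1311 /938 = -1.40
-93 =-93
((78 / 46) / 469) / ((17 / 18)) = 702 / 183379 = 0.00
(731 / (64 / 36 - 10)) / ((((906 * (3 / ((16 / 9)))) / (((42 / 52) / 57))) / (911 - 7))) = -9251536 / 12419901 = -0.74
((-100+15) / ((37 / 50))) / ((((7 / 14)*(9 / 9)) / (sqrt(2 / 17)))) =-500*sqrt(34) / 37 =-78.80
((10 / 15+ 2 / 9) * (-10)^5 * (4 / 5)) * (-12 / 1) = 2560000 / 3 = 853333.33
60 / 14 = 30 / 7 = 4.29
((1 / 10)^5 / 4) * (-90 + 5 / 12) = -0.00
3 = 3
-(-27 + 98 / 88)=1139 / 44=25.89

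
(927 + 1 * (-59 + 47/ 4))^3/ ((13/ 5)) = 217885236795/ 832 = 261881294.22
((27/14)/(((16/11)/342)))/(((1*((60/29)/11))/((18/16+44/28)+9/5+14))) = 27968417829/627200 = 44592.50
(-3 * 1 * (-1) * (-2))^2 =36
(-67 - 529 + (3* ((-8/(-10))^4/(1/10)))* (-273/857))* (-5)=64265828/21425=2999.57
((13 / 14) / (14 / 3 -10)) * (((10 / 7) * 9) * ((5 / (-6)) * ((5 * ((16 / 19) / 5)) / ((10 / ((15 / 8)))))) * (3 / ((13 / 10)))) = 10125 / 14896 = 0.68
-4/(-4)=1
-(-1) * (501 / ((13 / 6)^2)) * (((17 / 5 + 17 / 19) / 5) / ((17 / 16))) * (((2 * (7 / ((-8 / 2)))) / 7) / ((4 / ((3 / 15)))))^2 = 108216 / 2006875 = 0.05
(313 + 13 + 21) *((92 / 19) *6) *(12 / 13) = 2298528 / 247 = 9305.78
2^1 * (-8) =-16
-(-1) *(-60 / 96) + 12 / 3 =27 / 8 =3.38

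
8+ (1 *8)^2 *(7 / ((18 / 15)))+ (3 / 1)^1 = 1153 / 3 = 384.33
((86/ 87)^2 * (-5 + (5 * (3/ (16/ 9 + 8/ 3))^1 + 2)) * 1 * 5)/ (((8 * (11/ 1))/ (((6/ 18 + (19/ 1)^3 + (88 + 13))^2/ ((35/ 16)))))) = 115170554527/ 249777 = 461093.51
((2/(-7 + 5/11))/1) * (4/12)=-11/108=-0.10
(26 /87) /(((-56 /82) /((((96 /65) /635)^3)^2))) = -5348844896256 /77210288854752305671630859375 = -0.00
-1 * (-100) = 100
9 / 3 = 3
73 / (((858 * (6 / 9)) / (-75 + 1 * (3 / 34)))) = -185931 / 19448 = -9.56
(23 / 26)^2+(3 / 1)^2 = 6613 / 676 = 9.78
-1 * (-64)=64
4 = 4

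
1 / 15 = 0.07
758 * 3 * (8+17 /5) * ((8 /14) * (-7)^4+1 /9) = 177850298 /5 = 35570059.60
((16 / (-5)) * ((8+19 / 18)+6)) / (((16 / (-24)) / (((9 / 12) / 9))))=6.02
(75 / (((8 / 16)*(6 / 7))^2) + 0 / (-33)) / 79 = 1225 / 237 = 5.17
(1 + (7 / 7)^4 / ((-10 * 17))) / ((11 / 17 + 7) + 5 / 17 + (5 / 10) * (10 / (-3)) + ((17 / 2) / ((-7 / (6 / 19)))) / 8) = 269724 / 1689395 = 0.16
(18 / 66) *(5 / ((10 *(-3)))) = -1 / 22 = -0.05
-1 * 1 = -1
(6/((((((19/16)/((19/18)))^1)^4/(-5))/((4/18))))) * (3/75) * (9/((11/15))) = -16384/8019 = -2.04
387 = 387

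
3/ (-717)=-0.00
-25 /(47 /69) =-1725 /47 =-36.70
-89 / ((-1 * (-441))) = -89 / 441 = -0.20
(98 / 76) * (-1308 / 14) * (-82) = 187698 / 19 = 9878.84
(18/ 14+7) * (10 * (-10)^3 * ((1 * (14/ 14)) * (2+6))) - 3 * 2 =-4640042/ 7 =-662863.14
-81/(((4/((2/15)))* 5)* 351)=-1/650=-0.00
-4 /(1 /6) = -24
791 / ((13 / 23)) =18193 / 13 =1399.46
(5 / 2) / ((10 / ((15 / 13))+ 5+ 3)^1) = 3 / 20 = 0.15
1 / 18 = 0.06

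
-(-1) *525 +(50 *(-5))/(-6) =1700/3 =566.67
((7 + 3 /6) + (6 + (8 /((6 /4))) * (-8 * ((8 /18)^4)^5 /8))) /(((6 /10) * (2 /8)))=90.00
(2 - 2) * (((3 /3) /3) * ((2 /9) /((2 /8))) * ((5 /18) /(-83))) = 0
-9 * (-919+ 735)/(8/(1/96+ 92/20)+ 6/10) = 2035960/2871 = 709.15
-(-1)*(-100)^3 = -1000000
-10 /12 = -5 /6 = -0.83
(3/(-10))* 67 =-201/10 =-20.10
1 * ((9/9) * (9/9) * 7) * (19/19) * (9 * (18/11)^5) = 119042784/161051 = 739.16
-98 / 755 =-0.13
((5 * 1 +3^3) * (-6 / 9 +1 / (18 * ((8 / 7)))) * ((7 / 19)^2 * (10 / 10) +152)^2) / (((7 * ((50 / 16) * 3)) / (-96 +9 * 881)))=-178013600448848 / 3258025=-54638500.46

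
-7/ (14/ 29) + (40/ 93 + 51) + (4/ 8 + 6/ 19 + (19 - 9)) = 84367/ 1767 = 47.75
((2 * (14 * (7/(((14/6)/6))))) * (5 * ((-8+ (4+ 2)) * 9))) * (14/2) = -317520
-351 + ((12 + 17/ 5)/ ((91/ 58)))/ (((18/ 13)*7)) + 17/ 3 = -108461/ 315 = -344.32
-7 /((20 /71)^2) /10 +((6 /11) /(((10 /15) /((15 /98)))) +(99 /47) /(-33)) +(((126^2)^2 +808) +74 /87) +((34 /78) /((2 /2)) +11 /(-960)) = 252048176.51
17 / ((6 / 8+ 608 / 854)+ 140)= 29036 / 241617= 0.12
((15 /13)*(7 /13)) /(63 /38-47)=-3990 /291187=-0.01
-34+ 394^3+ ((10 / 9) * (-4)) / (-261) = 143671769590 / 2349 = 61162950.02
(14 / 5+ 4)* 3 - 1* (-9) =29.40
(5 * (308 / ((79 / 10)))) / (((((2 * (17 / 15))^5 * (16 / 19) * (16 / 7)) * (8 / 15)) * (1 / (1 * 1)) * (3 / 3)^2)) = 3.17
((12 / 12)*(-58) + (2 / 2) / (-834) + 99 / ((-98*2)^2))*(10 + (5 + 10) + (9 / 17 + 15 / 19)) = -7898341165801 / 5174289456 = -1526.46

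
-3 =-3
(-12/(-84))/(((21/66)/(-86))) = -1892/49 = -38.61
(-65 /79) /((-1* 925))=13 /14615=0.00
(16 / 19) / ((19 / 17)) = 272 / 361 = 0.75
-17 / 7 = -2.43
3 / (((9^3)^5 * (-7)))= -0.00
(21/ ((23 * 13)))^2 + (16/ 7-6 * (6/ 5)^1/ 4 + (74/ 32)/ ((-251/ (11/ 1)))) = 4892054787/ 12566204560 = 0.39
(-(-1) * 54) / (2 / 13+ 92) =0.59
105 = 105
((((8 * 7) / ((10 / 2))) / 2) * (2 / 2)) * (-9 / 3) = -84 / 5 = -16.80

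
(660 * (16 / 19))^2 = 111513600 / 361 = 308901.94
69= 69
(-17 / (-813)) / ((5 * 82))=0.00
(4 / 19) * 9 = 36 / 19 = 1.89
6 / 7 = 0.86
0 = 0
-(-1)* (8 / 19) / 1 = 0.42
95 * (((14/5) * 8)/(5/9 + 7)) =4788/17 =281.65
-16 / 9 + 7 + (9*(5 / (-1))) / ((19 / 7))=-1942 / 171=-11.36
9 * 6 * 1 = 54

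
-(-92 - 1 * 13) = 105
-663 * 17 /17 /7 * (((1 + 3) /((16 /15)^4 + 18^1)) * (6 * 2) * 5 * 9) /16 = -266540625 /402206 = -662.70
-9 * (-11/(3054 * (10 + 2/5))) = 0.00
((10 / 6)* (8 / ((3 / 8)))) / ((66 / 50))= 8000 / 297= 26.94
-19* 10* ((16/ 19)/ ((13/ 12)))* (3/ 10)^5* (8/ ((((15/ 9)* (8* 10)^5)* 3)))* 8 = -729/ 520000000000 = -0.00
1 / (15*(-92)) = -0.00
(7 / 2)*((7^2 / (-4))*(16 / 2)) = -343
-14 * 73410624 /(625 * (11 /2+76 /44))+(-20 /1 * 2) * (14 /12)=-22615109692 /99375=-227573.43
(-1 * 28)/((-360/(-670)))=-469/9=-52.11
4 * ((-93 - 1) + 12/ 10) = -1856/ 5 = -371.20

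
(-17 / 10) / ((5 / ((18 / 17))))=-9 / 25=-0.36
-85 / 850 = -1 / 10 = -0.10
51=51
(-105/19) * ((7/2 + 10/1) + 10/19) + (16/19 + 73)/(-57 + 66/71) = -226581959/2874282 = -78.83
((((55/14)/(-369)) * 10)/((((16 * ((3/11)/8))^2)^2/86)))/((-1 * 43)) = 4026275/1673784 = 2.41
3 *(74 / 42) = 37 / 7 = 5.29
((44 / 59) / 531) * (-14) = -616 / 31329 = -0.02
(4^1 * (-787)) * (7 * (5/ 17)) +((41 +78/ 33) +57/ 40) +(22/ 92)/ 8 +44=-2199482521/ 344080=-6392.36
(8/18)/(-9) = -4/81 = -0.05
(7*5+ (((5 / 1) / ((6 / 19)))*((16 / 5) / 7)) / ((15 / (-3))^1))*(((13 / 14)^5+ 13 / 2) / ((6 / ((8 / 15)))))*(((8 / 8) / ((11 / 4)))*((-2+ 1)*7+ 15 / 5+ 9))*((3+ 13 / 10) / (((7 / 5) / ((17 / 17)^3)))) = 119.76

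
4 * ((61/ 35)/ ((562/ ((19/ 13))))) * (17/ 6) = 19703/ 383565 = 0.05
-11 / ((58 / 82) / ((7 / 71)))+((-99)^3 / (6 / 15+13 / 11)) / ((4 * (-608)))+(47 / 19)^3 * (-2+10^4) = 274026040864209 / 1807703168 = 151587.96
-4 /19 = -0.21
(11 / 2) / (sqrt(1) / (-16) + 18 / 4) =88 / 71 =1.24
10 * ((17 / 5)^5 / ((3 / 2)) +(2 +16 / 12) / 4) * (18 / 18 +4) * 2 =3796702 / 125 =30373.62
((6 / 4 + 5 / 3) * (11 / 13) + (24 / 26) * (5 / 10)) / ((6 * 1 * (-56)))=-35 / 3744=-0.01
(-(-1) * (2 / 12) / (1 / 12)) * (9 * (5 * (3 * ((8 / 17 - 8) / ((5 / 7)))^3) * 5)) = -38843449344 / 24565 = -1581251.75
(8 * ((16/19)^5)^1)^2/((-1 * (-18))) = 0.64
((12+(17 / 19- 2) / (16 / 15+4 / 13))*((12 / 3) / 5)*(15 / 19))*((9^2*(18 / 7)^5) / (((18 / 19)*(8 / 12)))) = 2181378237768 / 21395311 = 101955.90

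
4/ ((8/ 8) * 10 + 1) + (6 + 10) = 16.36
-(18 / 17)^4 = -104976 / 83521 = -1.26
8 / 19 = 0.42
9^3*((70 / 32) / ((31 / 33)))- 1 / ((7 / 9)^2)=41217579 / 24304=1695.92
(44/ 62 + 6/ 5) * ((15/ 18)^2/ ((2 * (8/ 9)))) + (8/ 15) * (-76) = -148009/ 3720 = -39.79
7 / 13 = 0.54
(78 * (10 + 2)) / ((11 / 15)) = 14040 / 11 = 1276.36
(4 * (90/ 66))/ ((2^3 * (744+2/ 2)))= 3/ 3278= 0.00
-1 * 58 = -58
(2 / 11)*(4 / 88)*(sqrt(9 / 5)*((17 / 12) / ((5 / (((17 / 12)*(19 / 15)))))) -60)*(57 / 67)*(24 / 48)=-1710 / 8107 + 104329*sqrt(5) / 97284000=-0.21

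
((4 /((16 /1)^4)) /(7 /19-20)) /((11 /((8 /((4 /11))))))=-19 /3055616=-0.00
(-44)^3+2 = -85182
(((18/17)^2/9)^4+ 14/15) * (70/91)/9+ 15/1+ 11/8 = 322315275669245/19587926894328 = 16.45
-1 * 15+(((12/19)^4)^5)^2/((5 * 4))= -105975457836751293993304946452552418048055226323596331/7065030522695048194215177505267287129039522190356005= -15.00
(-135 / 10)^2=182.25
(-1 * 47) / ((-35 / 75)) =705 / 7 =100.71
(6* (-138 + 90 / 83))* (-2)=136368 / 83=1642.99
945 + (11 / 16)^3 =3872051 / 4096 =945.32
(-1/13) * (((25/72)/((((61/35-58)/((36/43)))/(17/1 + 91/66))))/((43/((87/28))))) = 4397125/8329878128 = 0.00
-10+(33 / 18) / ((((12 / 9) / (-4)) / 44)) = -252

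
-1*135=-135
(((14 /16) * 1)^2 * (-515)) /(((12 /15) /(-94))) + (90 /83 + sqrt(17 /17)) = 492230819 /10624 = 46331.97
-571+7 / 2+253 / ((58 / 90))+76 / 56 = -35232 / 203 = -173.56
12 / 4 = 3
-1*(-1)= 1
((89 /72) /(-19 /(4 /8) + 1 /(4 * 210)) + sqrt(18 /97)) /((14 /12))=-890 /31919 + 18 * sqrt(194) /679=0.34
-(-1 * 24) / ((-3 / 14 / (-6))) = 672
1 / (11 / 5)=5 / 11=0.45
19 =19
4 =4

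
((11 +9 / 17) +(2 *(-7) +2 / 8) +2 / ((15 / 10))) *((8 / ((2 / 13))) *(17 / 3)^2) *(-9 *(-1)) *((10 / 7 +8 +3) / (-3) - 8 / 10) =6920173 / 105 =65906.41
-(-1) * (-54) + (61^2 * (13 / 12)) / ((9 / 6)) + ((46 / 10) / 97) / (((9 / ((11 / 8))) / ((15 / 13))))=239091403 / 90792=2633.40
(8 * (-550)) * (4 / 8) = -2200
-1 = -1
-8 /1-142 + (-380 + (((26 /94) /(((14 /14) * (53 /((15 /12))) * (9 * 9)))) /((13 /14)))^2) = -86308457253695 /162846145764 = -530.00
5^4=625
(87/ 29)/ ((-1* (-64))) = 3/ 64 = 0.05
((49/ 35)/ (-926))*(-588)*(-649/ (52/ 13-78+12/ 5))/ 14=95403/ 165754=0.58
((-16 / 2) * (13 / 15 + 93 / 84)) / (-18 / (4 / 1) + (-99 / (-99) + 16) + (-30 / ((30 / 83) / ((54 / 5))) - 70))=3316 / 200319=0.02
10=10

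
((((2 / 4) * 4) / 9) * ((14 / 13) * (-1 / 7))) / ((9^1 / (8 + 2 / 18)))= -292 / 9477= -0.03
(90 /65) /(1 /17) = 306 /13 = 23.54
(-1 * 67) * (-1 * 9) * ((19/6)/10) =3819/20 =190.95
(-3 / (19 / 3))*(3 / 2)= -27 / 38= -0.71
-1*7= -7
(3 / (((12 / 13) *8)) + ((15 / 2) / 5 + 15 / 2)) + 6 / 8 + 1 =357 / 32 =11.16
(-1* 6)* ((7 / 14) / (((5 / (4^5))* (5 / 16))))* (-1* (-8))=-393216 / 25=-15728.64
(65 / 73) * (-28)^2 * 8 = 407680 / 73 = 5584.66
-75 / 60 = -5 / 4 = -1.25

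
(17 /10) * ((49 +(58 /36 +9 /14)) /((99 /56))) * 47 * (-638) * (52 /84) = -7781192536 /8505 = -914896.24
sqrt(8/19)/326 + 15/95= sqrt(38)/3097 + 3/19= 0.16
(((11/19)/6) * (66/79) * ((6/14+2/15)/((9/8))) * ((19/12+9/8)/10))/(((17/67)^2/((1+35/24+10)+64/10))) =942789839849/295150035600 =3.19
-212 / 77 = -2.75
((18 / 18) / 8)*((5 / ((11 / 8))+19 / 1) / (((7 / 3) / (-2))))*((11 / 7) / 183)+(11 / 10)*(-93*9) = -55040691 / 59780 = -920.72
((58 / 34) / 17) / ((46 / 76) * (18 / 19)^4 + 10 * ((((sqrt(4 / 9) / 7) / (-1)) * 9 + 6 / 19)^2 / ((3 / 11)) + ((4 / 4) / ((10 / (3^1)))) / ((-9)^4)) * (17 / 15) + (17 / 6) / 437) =5309577404711370 / 670560795555934433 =0.01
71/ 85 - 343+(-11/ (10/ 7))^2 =-480887/ 1700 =-282.87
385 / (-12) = -385 / 12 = -32.08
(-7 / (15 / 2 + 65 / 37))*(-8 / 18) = 2072 / 6165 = 0.34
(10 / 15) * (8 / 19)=16 / 57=0.28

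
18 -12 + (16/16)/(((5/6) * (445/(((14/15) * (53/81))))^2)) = 2923295657378/487215759375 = 6.00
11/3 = 3.67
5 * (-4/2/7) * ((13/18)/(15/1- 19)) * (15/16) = 325/1344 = 0.24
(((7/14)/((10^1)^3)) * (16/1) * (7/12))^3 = 343/3375000000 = 0.00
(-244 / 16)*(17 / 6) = -43.21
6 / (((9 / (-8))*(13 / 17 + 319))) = -68 / 4077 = -0.02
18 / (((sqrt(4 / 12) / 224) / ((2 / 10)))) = 4032*sqrt(3) / 5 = 1396.73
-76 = -76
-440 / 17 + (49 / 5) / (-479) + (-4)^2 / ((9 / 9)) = -403193 / 40715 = -9.90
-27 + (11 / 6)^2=-851 / 36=-23.64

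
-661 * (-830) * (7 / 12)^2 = 13441435 / 72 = 186686.60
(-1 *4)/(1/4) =-16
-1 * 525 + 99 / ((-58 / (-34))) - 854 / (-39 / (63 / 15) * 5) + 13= -4105263 / 9425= -435.57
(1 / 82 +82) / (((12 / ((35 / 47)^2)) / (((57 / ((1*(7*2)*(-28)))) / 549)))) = -3194375 / 3182232384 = -0.00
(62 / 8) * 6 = 93 / 2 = 46.50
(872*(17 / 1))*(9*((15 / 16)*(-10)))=-1250775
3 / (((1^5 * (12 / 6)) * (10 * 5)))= 0.03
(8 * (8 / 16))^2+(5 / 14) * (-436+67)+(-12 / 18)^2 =-14533 / 126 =-115.34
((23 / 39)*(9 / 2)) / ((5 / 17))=1173 / 130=9.02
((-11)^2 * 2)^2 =58564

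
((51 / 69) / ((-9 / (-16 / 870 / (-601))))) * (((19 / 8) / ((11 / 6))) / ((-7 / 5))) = 0.00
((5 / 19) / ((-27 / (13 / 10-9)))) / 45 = 77 / 46170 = 0.00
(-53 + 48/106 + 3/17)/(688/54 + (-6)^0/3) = -1274022/318053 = -4.01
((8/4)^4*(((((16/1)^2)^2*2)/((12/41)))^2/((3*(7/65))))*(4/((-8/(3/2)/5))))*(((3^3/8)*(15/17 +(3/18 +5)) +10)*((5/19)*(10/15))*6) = -24265205462597632000/20349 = -1192451985974624.40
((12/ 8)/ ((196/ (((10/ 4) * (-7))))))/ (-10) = 3/ 224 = 0.01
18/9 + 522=524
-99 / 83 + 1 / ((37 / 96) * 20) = -1.06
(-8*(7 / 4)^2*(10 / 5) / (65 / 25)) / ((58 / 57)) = -13965 / 754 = -18.52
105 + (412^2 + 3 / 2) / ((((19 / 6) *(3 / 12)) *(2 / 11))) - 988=22389629 / 19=1178401.53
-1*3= -3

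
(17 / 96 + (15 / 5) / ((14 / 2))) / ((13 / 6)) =407 / 1456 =0.28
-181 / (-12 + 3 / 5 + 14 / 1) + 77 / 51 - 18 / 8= -186583 / 2652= -70.36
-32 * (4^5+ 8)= -33024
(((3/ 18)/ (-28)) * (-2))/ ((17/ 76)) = 19/ 357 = 0.05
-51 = -51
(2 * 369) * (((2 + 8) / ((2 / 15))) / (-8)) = -27675 / 4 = -6918.75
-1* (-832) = 832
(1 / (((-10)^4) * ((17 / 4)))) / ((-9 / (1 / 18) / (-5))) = 1 / 1377000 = 0.00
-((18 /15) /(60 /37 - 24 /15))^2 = -12321 /4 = -3080.25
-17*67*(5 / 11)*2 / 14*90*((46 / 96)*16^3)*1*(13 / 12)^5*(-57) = 4620212292475 / 4158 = 1111162167.50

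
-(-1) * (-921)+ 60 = -861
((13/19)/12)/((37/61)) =793/8436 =0.09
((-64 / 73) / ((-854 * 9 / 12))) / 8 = 16 / 93513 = 0.00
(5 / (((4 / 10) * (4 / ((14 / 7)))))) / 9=25 / 36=0.69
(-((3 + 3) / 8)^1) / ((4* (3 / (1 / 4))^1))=-1 / 64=-0.02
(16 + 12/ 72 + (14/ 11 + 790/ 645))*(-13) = -688597/ 2838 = -242.63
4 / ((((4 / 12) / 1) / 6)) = 72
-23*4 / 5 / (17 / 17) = -92 / 5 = -18.40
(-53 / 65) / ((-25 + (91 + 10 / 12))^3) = -11448 / 4191278065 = -0.00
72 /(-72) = -1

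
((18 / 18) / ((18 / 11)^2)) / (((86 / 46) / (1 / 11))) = 253 / 13932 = 0.02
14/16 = 7/8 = 0.88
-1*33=-33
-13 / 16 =-0.81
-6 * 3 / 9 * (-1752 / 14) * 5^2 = 43800 / 7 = 6257.14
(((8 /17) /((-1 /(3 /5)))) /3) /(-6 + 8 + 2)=-2 /85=-0.02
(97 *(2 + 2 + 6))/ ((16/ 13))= 6305/ 8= 788.12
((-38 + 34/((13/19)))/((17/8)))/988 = 0.01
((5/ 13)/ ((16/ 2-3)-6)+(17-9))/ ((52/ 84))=2079/ 169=12.30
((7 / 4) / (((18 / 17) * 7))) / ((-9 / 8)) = -0.21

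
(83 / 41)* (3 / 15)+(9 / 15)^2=784 / 1025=0.76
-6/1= -6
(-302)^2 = 91204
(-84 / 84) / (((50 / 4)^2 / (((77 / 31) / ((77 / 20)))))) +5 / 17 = 19103 / 65875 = 0.29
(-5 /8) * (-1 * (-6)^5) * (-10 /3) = 16200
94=94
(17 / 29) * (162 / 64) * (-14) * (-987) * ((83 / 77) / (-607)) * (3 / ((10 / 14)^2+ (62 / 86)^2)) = -30660796396251 / 289098716192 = -106.06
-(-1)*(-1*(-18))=18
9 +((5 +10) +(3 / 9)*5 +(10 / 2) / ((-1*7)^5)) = 1294124 / 50421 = 25.67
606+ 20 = 626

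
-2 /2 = -1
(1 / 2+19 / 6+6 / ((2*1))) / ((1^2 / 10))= 66.67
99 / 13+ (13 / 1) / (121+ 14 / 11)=135014 / 17485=7.72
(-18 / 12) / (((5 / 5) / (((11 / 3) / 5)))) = -11 / 10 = -1.10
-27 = -27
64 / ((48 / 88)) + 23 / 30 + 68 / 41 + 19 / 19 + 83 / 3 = 182563 / 1230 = 148.43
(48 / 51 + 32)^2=313600 / 289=1085.12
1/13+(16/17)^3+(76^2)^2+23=2130810346092/63869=33362199.91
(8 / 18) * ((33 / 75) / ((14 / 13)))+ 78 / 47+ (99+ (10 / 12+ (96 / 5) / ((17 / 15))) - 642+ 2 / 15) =-1316944267 / 2516850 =-523.25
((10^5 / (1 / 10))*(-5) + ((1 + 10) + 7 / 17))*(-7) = 594998642 / 17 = 34999920.12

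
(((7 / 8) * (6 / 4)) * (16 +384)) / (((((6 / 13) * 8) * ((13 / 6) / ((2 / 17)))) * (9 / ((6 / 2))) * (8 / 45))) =7875 / 544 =14.48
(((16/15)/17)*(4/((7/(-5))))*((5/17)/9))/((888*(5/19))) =-152/6062931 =-0.00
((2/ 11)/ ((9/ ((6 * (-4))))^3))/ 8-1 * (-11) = 3139/ 297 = 10.57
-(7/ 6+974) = -975.17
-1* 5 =-5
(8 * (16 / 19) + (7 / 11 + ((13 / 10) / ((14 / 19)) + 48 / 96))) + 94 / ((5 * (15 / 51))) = 10761461 / 146300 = 73.56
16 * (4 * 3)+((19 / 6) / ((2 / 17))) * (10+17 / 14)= 82967 / 168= 493.85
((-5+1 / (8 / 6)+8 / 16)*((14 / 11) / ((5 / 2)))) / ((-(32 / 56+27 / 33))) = 147 / 107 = 1.37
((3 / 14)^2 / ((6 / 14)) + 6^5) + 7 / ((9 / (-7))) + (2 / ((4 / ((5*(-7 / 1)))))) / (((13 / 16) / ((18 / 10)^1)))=7731.89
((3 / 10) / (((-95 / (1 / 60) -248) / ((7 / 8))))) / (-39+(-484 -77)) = 7 / 95168000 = 0.00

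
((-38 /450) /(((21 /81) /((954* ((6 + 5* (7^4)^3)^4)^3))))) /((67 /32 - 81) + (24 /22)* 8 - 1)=231059435716257689613984670271791610520276704665258021111442327833446778781762534532731593148076880348559121376699262988845334754863869376 /4384625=52697650475527026738657170000000000000000000000000000000000000000000000000000000000000000000000000000000000000000000000000000000000.00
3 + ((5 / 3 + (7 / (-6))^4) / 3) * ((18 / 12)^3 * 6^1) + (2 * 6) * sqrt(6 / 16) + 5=3 * sqrt(6) + 6097 / 192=39.10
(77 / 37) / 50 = 77 / 1850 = 0.04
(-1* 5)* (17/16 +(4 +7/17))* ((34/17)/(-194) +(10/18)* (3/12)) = -3342805/949824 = -3.52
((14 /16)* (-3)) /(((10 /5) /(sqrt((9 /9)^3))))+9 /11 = -87 /176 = -0.49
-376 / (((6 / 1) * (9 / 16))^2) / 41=-24064 / 29889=-0.81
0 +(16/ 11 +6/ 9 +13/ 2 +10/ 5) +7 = 1163/ 66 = 17.62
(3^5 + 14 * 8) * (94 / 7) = 33370 / 7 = 4767.14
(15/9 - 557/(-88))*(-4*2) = -63.97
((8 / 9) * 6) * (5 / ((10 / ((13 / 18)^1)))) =52 / 27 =1.93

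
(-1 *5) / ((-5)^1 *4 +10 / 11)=0.26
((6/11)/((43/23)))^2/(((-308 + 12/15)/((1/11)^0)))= -0.00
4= 4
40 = 40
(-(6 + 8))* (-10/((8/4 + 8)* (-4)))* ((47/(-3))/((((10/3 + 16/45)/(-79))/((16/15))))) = -103964/83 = -1252.58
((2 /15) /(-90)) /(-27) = 1 /18225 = 0.00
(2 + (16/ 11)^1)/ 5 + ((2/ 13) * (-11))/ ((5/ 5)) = -716/ 715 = -1.00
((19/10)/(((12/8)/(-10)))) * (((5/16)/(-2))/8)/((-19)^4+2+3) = 95/50045184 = 0.00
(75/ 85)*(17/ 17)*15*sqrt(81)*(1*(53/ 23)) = 107325/ 391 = 274.49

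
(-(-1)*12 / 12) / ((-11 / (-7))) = 7 / 11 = 0.64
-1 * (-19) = 19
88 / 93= 0.95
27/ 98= 0.28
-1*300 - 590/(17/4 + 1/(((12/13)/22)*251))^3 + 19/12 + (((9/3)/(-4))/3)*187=-4738680997277833/13448429097018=-352.36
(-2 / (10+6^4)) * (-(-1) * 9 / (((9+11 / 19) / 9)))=-1539 / 118846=-0.01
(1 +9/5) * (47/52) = 2.53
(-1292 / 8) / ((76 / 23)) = -391 / 8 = -48.88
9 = 9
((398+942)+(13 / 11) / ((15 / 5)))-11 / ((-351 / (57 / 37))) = 63830518 / 47619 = 1340.44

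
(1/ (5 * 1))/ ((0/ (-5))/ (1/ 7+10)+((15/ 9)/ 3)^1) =9/ 25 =0.36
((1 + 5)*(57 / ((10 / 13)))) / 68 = 2223 / 340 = 6.54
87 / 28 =3.11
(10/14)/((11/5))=25/77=0.32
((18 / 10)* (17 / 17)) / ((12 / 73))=219 / 20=10.95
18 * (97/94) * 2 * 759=1325214/47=28196.04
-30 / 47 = -0.64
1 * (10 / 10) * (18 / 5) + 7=53 / 5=10.60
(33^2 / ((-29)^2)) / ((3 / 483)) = 175329 / 841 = 208.48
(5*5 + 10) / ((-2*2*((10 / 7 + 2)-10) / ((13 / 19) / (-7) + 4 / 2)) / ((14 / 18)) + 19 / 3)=8085 / 5567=1.45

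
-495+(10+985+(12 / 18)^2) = 4504 / 9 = 500.44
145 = 145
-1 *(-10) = 10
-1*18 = -18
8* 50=400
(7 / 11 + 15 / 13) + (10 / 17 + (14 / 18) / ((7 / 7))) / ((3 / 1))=147391 / 65637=2.25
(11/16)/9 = 11/144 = 0.08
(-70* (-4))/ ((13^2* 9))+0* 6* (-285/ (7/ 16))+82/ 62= 71041/ 47151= 1.51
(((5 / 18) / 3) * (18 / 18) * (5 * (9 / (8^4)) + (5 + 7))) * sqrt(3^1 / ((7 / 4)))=81995 * sqrt(21) / 258048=1.46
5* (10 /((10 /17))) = 85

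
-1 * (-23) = 23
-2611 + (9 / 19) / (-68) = -3373421 / 1292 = -2611.01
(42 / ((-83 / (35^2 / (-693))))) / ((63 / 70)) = 24500 / 24651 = 0.99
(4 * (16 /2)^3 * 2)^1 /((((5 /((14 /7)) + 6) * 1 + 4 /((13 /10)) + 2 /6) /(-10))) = -3194880 /929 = -3439.05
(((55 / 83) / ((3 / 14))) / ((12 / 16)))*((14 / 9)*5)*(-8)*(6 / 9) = -3449600 / 20169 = -171.03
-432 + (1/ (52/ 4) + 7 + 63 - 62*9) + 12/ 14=-919.07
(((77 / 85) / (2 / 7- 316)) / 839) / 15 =-0.00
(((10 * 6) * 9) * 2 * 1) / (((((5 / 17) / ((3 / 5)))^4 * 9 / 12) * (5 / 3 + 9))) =182660427 / 78125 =2338.05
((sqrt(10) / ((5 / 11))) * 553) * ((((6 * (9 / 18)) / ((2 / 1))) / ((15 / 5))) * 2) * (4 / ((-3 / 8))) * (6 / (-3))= 389312 * sqrt(10) / 15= 82074.18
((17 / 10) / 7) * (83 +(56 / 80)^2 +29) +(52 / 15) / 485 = 27.33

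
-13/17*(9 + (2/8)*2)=-247/34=-7.26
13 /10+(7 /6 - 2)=7 /15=0.47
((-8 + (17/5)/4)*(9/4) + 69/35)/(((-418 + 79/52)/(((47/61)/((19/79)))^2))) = 0.35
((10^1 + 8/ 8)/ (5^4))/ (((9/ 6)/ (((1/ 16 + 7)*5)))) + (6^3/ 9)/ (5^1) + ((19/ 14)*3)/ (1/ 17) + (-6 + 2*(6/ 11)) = 16059011/ 231000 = 69.52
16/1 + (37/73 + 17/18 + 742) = 997919/1314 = 759.45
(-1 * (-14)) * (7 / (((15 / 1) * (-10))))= -49 / 75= -0.65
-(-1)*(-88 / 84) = -22 / 21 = -1.05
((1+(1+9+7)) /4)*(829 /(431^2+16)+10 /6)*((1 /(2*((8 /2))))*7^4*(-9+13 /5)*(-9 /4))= 30189026322 /928885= 32500.28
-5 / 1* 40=-200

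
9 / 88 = 0.10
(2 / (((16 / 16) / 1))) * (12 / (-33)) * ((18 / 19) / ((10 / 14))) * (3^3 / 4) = -6804 / 1045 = -6.51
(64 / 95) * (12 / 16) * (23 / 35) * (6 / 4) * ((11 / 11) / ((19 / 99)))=163944 / 63175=2.60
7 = 7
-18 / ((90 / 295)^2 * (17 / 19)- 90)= 66139 / 330389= 0.20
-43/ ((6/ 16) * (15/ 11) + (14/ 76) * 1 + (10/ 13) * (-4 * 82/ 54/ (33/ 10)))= 75706488/ 1268161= 59.70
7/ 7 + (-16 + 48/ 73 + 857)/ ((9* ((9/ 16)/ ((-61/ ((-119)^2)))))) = 23767577/ 83733993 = 0.28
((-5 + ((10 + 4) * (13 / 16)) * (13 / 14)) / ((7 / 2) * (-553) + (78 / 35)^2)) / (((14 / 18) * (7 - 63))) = 20025 / 302707648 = 0.00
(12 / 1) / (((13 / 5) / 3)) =180 / 13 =13.85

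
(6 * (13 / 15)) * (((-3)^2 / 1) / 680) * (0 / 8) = 0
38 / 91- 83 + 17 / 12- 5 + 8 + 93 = 16199 / 1092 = 14.83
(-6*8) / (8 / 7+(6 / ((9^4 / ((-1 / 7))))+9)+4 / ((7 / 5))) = -734832 / 199015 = -3.69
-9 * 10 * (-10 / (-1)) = -900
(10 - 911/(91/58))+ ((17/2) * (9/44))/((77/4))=-1794941/3146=-570.55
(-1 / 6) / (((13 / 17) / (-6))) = 17 / 13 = 1.31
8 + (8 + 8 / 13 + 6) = 294 / 13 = 22.62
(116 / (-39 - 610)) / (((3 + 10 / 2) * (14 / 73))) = -2117 / 18172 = -0.12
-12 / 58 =-6 / 29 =-0.21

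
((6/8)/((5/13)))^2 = 1521/400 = 3.80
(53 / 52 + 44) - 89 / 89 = 2289 / 52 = 44.02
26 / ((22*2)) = 13 / 22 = 0.59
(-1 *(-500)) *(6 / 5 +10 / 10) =1100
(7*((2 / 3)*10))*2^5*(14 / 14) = 4480 / 3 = 1493.33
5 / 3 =1.67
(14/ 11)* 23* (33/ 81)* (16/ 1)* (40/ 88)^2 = 39.42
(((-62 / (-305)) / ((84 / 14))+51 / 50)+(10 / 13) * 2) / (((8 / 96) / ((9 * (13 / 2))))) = 2775231 / 1525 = 1819.82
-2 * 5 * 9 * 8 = -720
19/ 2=9.50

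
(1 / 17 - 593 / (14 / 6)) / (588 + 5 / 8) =-241888 / 560371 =-0.43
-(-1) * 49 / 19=49 / 19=2.58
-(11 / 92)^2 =-121 / 8464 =-0.01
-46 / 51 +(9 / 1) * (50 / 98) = 9221 / 2499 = 3.69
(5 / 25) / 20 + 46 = 4601 / 100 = 46.01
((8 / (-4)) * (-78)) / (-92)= -39 / 23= -1.70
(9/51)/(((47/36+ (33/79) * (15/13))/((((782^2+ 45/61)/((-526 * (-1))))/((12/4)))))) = 689583424374/18024519059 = 38.26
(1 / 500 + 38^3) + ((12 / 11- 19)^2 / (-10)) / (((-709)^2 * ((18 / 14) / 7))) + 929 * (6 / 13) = 196772721433483267 / 3558227458500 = 55300.77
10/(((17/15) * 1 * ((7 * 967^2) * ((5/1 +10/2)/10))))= 0.00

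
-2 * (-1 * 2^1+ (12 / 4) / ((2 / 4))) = -8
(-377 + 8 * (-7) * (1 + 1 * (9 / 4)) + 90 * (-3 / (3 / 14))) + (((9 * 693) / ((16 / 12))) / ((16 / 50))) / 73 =-3781409 / 2336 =-1618.75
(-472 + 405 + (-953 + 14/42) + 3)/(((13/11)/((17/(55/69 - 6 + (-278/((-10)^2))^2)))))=-32795125000/5663437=-5790.68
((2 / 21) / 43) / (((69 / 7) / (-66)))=-44 / 2967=-0.01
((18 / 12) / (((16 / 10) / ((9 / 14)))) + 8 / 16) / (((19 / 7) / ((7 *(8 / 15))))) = 91 / 60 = 1.52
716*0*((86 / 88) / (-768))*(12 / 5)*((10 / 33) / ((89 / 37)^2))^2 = 0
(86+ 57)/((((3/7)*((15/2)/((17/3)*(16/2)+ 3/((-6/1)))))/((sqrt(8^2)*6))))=4308304/45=95740.09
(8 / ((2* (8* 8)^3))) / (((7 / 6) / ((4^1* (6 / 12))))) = 3 / 114688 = 0.00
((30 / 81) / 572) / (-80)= -1 / 123552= -0.00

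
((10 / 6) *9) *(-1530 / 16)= -11475 / 8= -1434.38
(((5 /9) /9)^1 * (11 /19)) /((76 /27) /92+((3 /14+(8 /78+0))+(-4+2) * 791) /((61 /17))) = -14044030 /173211254751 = -0.00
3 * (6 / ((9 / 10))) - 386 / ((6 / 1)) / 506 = 30167 / 1518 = 19.87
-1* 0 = 0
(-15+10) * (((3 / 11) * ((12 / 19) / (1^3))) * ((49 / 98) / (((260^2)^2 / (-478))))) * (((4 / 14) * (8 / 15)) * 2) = 717 / 52230928750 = 0.00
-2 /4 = -1 /2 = -0.50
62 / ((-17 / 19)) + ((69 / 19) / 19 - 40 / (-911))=-386095955 / 5590807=-69.06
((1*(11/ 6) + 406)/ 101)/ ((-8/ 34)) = -41599/ 2424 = -17.16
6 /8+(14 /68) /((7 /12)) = 75 /68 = 1.10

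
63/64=0.98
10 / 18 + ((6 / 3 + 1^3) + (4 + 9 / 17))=1237 / 153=8.08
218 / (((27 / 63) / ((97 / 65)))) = 148022 / 195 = 759.09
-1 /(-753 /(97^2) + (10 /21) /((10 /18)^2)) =-329315 /481731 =-0.68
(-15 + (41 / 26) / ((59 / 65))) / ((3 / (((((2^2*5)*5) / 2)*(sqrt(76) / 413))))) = -78250*sqrt(19) / 73101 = -4.67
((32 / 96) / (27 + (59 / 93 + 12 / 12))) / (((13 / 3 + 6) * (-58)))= -0.00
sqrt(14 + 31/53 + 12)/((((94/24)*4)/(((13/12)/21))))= 13*sqrt(74677)/209244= 0.02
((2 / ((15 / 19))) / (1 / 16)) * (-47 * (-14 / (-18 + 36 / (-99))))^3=-28818364400672 / 15454515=-1864721.37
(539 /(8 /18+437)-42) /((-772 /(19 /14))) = 0.07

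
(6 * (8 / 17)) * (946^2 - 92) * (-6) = -257709312 / 17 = -15159371.29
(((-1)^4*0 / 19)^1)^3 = 0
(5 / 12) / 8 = 5 / 96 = 0.05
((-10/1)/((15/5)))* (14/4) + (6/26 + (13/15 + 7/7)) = -622/65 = -9.57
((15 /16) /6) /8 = 5 /256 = 0.02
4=4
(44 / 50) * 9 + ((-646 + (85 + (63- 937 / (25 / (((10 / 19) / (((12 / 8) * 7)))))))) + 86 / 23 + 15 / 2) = -220578173 / 458850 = -480.72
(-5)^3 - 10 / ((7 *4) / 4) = -885 / 7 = -126.43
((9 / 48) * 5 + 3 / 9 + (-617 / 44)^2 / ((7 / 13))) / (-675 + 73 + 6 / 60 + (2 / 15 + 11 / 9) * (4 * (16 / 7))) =-111739035 / 179752276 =-0.62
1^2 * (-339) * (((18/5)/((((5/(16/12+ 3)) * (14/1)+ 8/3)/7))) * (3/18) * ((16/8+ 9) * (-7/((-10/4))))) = -21378357/9175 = -2330.07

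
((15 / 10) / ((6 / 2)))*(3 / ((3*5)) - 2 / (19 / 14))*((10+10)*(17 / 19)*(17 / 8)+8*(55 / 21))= -1138973 / 30324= -37.56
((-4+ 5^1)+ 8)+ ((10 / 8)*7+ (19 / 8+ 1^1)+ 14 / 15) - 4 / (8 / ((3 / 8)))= 5249 / 240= 21.87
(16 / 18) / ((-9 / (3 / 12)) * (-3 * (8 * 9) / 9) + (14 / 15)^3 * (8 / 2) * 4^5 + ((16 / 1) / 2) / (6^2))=1500 / 7078087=0.00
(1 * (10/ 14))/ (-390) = -1/ 546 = -0.00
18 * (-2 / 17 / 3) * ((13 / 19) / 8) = -39 / 646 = -0.06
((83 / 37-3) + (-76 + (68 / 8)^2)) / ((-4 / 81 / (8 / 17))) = 54027 / 1258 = 42.95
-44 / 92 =-11 / 23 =-0.48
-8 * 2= -16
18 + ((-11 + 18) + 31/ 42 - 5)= 871/ 42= 20.74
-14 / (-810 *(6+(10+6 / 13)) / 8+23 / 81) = 29484 / 3509537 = 0.01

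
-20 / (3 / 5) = -100 / 3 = -33.33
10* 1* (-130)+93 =-1207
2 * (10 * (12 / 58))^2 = 7200 / 841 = 8.56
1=1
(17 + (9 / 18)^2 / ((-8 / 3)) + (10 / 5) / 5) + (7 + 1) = 4049 / 160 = 25.31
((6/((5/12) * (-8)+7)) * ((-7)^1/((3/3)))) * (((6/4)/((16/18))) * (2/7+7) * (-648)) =1003833/11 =91257.55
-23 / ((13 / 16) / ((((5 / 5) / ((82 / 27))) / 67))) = -4968 / 35711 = -0.14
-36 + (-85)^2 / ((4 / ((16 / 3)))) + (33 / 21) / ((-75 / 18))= 5038402 / 525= 9596.96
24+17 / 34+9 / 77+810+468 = 200603 / 154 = 1302.62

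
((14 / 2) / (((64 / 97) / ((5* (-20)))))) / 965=-3395 / 3088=-1.10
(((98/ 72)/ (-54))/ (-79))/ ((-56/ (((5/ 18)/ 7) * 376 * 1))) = -235/ 2764368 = -0.00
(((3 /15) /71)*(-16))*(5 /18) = -8 /639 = -0.01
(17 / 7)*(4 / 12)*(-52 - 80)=-748 / 7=-106.86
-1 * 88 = -88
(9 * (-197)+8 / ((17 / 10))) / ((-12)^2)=-12.28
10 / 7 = 1.43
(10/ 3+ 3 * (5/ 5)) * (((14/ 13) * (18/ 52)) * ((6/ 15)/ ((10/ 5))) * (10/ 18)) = 133/ 507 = 0.26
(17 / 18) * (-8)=-68 / 9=-7.56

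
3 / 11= 0.27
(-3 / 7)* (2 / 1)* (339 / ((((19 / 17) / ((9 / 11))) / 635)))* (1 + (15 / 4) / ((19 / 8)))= -1383292890 / 3971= -348348.75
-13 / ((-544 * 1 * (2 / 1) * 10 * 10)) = 13 / 108800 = 0.00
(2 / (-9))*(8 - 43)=70 / 9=7.78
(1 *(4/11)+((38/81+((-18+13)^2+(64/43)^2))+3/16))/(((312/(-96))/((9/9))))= -744269881/85667868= -8.69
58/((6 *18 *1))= 29/54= 0.54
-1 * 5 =-5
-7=-7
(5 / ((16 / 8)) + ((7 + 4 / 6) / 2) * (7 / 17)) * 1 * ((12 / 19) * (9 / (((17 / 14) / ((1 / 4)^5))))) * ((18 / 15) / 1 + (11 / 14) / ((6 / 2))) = 11973 / 439280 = 0.03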